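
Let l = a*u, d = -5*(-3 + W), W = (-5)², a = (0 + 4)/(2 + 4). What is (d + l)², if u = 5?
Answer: 102400/9 ≈ 11378.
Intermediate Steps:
a = ⅔ (a = 4/6 = 4*(⅙) = ⅔ ≈ 0.66667)
W = 25
d = -110 (d = -5*(-3 + 25) = -5*22 = -110)
l = 10/3 (l = (⅔)*5 = 10/3 ≈ 3.3333)
(d + l)² = (-110 + 10/3)² = (-320/3)² = 102400/9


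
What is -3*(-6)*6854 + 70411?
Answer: 193783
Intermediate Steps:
-3*(-6)*6854 + 70411 = 18*6854 + 70411 = 123372 + 70411 = 193783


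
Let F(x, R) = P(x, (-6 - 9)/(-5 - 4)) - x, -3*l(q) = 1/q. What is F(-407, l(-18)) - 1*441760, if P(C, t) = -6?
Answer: -441359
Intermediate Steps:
l(q) = -1/(3*q)
F(x, R) = -6 - x
F(-407, l(-18)) - 1*441760 = (-6 - 1*(-407)) - 1*441760 = (-6 + 407) - 441760 = 401 - 441760 = -441359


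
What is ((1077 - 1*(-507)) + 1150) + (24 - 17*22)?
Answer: 2384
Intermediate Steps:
((1077 - 1*(-507)) + 1150) + (24 - 17*22) = ((1077 + 507) + 1150) + (24 - 374) = (1584 + 1150) - 350 = 2734 - 350 = 2384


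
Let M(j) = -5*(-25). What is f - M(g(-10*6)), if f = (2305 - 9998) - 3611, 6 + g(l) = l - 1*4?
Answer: -11429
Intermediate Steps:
g(l) = -10 + l (g(l) = -6 + (l - 1*4) = -6 + (l - 4) = -6 + (-4 + l) = -10 + l)
f = -11304 (f = -7693 - 3611 = -11304)
M(j) = 125
f - M(g(-10*6)) = -11304 - 1*125 = -11304 - 125 = -11429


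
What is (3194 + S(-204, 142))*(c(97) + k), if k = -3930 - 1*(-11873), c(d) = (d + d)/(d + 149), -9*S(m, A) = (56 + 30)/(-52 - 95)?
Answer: 4128919210328/162729 ≈ 2.5373e+7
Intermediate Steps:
S(m, A) = 86/1323 (S(m, A) = -(56 + 30)/(9*(-52 - 95)) = -86/(9*(-147)) = -86*(-1)/(9*147) = -⅑*(-86/147) = 86/1323)
c(d) = 2*d/(149 + d) (c(d) = (2*d)/(149 + d) = 2*d/(149 + d))
k = 7943 (k = -3930 + 11873 = 7943)
(3194 + S(-204, 142))*(c(97) + k) = (3194 + 86/1323)*(2*97/(149 + 97) + 7943) = 4225748*(2*97/246 + 7943)/1323 = 4225748*(2*97*(1/246) + 7943)/1323 = 4225748*(97/123 + 7943)/1323 = (4225748/1323)*(977086/123) = 4128919210328/162729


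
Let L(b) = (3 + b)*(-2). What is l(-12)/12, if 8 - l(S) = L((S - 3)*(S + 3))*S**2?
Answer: 9938/3 ≈ 3312.7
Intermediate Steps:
L(b) = -6 - 2*b
l(S) = 8 - S**2*(-6 - 2*(-3 + S)*(3 + S)) (l(S) = 8 - (-6 - 2*(S - 3)*(S + 3))*S**2 = 8 - (-6 - 2*(-3 + S)*(3 + S))*S**2 = 8 - S**2*(-6 - 2*(-3 + S)*(3 + S)))
l(-12)/12 = (8 + 2*(-12)**2*(-6 + (-12)**2))/12 = (8 + 2*144*(-6 + 144))*(1/12) = (8 + 2*144*138)*(1/12) = (8 + 39744)*(1/12) = 39752*(1/12) = 9938/3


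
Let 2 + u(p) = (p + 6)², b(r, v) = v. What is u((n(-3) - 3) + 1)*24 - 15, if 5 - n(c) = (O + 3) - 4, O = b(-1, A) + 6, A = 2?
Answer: 33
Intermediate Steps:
O = 8 (O = 2 + 6 = 8)
n(c) = -2 (n(c) = 5 - ((8 + 3) - 4) = 5 - (11 - 4) = 5 - 1*7 = 5 - 7 = -2)
u(p) = -2 + (6 + p)² (u(p) = -2 + (p + 6)² = -2 + (6 + p)²)
u((n(-3) - 3) + 1)*24 - 15 = (-2 + (6 + ((-2 - 3) + 1))²)*24 - 15 = (-2 + (6 + (-5 + 1))²)*24 - 15 = (-2 + (6 - 4)²)*24 - 15 = (-2 + 2²)*24 - 15 = (-2 + 4)*24 - 15 = 2*24 - 15 = 48 - 15 = 33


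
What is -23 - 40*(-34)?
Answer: 1337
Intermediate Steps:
-23 - 40*(-34) = -23 + 1360 = 1337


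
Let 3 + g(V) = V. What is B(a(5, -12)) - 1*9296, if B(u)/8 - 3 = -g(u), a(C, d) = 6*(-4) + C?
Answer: -9096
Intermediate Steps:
a(C, d) = -24 + C
g(V) = -3 + V
B(u) = 48 - 8*u (B(u) = 24 + 8*(-(-3 + u)) = 24 + 8*(3 - u) = 24 + (24 - 8*u) = 48 - 8*u)
B(a(5, -12)) - 1*9296 = (48 - 8*(-24 + 5)) - 1*9296 = (48 - 8*(-19)) - 9296 = (48 + 152) - 9296 = 200 - 9296 = -9096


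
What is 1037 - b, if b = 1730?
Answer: -693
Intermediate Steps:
1037 - b = 1037 - 1*1730 = 1037 - 1730 = -693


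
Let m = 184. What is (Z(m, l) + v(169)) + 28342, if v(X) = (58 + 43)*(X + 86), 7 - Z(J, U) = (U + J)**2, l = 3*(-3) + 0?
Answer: 23479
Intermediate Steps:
l = -9 (l = -9 + 0 = -9)
Z(J, U) = 7 - (J + U)**2 (Z(J, U) = 7 - (U + J)**2 = 7 - (J + U)**2)
v(X) = 8686 + 101*X (v(X) = 101*(86 + X) = 8686 + 101*X)
(Z(m, l) + v(169)) + 28342 = ((7 - (184 - 9)**2) + (8686 + 101*169)) + 28342 = ((7 - 1*175**2) + (8686 + 17069)) + 28342 = ((7 - 1*30625) + 25755) + 28342 = ((7 - 30625) + 25755) + 28342 = (-30618 + 25755) + 28342 = -4863 + 28342 = 23479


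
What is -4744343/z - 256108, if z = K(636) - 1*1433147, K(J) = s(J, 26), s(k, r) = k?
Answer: -366872782845/1432511 ≈ -2.5610e+5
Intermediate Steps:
K(J) = J
z = -1432511 (z = 636 - 1*1433147 = 636 - 1433147 = -1432511)
-4744343/z - 256108 = -4744343/(-1432511) - 256108 = -4744343*(-1/1432511) - 256108 = 4744343/1432511 - 256108 = -366872782845/1432511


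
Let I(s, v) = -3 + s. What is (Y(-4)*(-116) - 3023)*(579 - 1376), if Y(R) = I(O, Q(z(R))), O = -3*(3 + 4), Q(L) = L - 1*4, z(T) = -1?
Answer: 190483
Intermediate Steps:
Q(L) = -4 + L (Q(L) = L - 4 = -4 + L)
O = -21 (O = -3*7 = -21)
Y(R) = -24 (Y(R) = -3 - 21 = -24)
(Y(-4)*(-116) - 3023)*(579 - 1376) = (-24*(-116) - 3023)*(579 - 1376) = (2784 - 3023)*(-797) = -239*(-797) = 190483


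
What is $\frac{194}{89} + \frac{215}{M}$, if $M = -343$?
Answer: $\frac{47407}{30527} \approx 1.553$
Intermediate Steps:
$\frac{194}{89} + \frac{215}{M} = \frac{194}{89} + \frac{215}{-343} = 194 \cdot \frac{1}{89} + 215 \left(- \frac{1}{343}\right) = \frac{194}{89} - \frac{215}{343} = \frac{47407}{30527}$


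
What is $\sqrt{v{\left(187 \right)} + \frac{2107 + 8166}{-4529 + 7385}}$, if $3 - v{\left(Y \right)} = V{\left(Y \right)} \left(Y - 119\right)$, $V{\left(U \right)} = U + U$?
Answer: $\frac{i \sqrt{51847075014}}{1428} \approx 159.45 i$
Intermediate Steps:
$V{\left(U \right)} = 2 U$
$v{\left(Y \right)} = 3 - 2 Y \left(-119 + Y\right)$ ($v{\left(Y \right)} = 3 - 2 Y \left(Y - 119\right) = 3 - 2 Y \left(-119 + Y\right)$)
$\sqrt{v{\left(187 \right)} + \frac{2107 + 8166}{-4529 + 7385}} = \sqrt{\left(3 - 2 \cdot 187^{2} + 238 \cdot 187\right) + \frac{2107 + 8166}{-4529 + 7385}} = \sqrt{\left(3 - 69938 + 44506\right) + \frac{10273}{2856}} = \sqrt{\left(3 - 69938 + 44506\right) + 10273 \cdot \frac{1}{2856}} = \sqrt{-25429 + \frac{10273}{2856}} = \sqrt{- \frac{72614951}{2856}} = \frac{i \sqrt{51847075014}}{1428}$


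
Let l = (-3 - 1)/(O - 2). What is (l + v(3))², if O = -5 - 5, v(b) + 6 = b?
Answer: 64/9 ≈ 7.1111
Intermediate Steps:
v(b) = -6 + b
O = -10
l = ⅓ (l = (-3 - 1)/(-10 - 2) = -4/(-12) = -4*(-1/12) = ⅓ ≈ 0.33333)
(l + v(3))² = (⅓ + (-6 + 3))² = (⅓ - 3)² = (-8/3)² = 64/9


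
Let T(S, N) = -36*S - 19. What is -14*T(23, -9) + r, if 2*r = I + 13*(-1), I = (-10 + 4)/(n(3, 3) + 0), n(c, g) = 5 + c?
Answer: 94809/8 ≈ 11851.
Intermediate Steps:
T(S, N) = -19 - 36*S
I = -¾ (I = (-10 + 4)/((5 + 3) + 0) = -6/(8 + 0) = -6/8 = -6*⅛ = -¾ ≈ -0.75000)
r = -55/8 (r = (-¾ + 13*(-1))/2 = (-¾ - 13)/2 = (½)*(-55/4) = -55/8 ≈ -6.8750)
-14*T(23, -9) + r = -14*(-19 - 36*23) - 55/8 = -14*(-19 - 828) - 55/8 = -14*(-847) - 55/8 = 11858 - 55/8 = 94809/8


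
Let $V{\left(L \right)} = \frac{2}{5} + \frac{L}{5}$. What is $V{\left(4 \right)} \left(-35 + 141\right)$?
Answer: $\frac{636}{5} \approx 127.2$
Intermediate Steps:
$V{\left(L \right)} = \frac{2}{5} + \frac{L}{5}$ ($V{\left(L \right)} = 2 \cdot \frac{1}{5} + L \frac{1}{5} = \frac{2}{5} + \frac{L}{5}$)
$V{\left(4 \right)} \left(-35 + 141\right) = \left(\frac{2}{5} + \frac{1}{5} \cdot 4\right) \left(-35 + 141\right) = \left(\frac{2}{5} + \frac{4}{5}\right) 106 = \frac{6}{5} \cdot 106 = \frac{636}{5}$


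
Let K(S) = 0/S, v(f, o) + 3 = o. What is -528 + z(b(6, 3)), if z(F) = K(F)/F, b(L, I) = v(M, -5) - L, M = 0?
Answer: -528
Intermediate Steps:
v(f, o) = -3 + o
K(S) = 0
b(L, I) = -8 - L (b(L, I) = (-3 - 5) - L = -8 - L)
z(F) = 0 (z(F) = 0/F = 0)
-528 + z(b(6, 3)) = -528 + 0 = -528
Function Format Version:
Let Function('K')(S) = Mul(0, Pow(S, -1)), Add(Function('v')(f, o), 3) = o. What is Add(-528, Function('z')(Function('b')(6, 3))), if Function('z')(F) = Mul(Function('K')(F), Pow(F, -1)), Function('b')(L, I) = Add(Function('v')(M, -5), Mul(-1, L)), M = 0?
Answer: -528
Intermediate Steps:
Function('v')(f, o) = Add(-3, o)
Function('K')(S) = 0
Function('b')(L, I) = Add(-8, Mul(-1, L)) (Function('b')(L, I) = Add(Add(-3, -5), Mul(-1, L)) = Add(-8, Mul(-1, L)))
Function('z')(F) = 0 (Function('z')(F) = Mul(0, Pow(F, -1)) = 0)
Add(-528, Function('z')(Function('b')(6, 3))) = Add(-528, 0) = -528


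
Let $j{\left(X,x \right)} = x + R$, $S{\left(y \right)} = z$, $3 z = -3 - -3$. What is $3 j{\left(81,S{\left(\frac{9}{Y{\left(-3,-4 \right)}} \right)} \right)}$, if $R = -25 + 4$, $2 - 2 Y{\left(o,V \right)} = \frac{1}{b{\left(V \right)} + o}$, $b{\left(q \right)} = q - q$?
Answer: $-63$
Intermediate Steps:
$b{\left(q \right)} = 0$
$Y{\left(o,V \right)} = 1 - \frac{1}{2 o}$ ($Y{\left(o,V \right)} = 1 - \frac{1}{2 \left(0 + o\right)} = 1 - \frac{1}{2 o}$)
$z = 0$ ($z = \frac{-3 - -3}{3} = \frac{-3 + 3}{3} = \frac{1}{3} \cdot 0 = 0$)
$S{\left(y \right)} = 0$
$R = -21$
$j{\left(X,x \right)} = -21 + x$ ($j{\left(X,x \right)} = x - 21 = -21 + x$)
$3 j{\left(81,S{\left(\frac{9}{Y{\left(-3,-4 \right)}} \right)} \right)} = 3 \left(-21 + 0\right) = 3 \left(-21\right) = -63$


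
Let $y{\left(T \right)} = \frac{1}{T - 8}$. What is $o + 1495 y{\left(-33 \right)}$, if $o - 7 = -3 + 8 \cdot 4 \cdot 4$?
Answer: $\frac{3917}{41} \approx 95.537$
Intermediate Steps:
$y{\left(T \right)} = \frac{1}{-8 + T}$
$o = 132$ ($o = 7 - \left(3 - 8 \cdot 4 \cdot 4\right) = 7 + \left(-3 + 32 \cdot 4\right) = 7 + \left(-3 + 128\right) = 7 + 125 = 132$)
$o + 1495 y{\left(-33 \right)} = 132 + \frac{1495}{-8 - 33} = 132 + \frac{1495}{-41} = 132 + 1495 \left(- \frac{1}{41}\right) = 132 - \frac{1495}{41} = \frac{3917}{41}$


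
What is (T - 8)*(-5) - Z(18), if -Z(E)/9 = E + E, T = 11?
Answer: 309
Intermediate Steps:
Z(E) = -18*E (Z(E) = -9*(E + E) = -18*E)
(T - 8)*(-5) - Z(18) = (11 - 8)*(-5) - (-18)*18 = 3*(-5) - 1*(-324) = -15 + 324 = 309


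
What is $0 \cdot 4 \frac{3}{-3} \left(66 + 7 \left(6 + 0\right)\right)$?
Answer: $0$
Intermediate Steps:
$0 \cdot 4 \frac{3}{-3} \left(66 + 7 \left(6 + 0\right)\right) = 0 \cdot 3 \left(- \frac{1}{3}\right) \left(66 + 7 \cdot 6\right) = 0 \left(-1\right) \left(66 + 42\right) = 0 \cdot 108 = 0$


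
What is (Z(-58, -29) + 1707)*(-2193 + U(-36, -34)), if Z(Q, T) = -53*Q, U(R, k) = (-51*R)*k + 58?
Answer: -308656579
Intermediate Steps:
U(R, k) = 58 - 51*R*k (U(R, k) = -51*R*k + 58 = 58 - 51*R*k)
(Z(-58, -29) + 1707)*(-2193 + U(-36, -34)) = (-53*(-58) + 1707)*(-2193 + (58 - 51*(-36)*(-34))) = (3074 + 1707)*(-2193 + (58 - 62424)) = 4781*(-2193 - 62366) = 4781*(-64559) = -308656579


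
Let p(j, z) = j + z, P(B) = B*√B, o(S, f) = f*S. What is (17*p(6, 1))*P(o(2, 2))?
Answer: 952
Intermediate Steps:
o(S, f) = S*f
P(B) = B^(3/2)
(17*p(6, 1))*P(o(2, 2)) = (17*(6 + 1))*(2*2)^(3/2) = (17*7)*4^(3/2) = 119*8 = 952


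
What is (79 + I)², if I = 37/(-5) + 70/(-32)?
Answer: 30835809/6400 ≈ 4818.1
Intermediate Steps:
I = -767/80 (I = 37*(-⅕) + 70*(-1/32) = -37/5 - 35/16 = -767/80 ≈ -9.5875)
(79 + I)² = (79 - 767/80)² = (5553/80)² = 30835809/6400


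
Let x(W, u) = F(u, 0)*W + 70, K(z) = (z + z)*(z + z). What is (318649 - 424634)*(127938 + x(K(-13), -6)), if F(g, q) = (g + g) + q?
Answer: -12707177560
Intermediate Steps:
K(z) = 4*z**2 (K(z) = (2*z)*(2*z) = 4*z**2)
F(g, q) = q + 2*g (F(g, q) = 2*g + q = q + 2*g)
x(W, u) = 70 + 2*W*u (x(W, u) = (0 + 2*u)*W + 70 = (2*u)*W + 70 = 2*W*u + 70 = 70 + 2*W*u)
(318649 - 424634)*(127938 + x(K(-13), -6)) = (318649 - 424634)*(127938 + (70 + 2*(4*(-13)**2)*(-6))) = -105985*(127938 + (70 + 2*(4*169)*(-6))) = -105985*(127938 + (70 + 2*676*(-6))) = -105985*(127938 + (70 - 8112)) = -105985*(127938 - 8042) = -105985*119896 = -12707177560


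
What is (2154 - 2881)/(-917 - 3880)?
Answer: 727/4797 ≈ 0.15155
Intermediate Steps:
(2154 - 2881)/(-917 - 3880) = -727/(-4797) = -727*(-1/4797) = 727/4797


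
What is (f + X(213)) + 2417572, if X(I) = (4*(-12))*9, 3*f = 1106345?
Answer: 8357765/3 ≈ 2.7859e+6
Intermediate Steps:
f = 1106345/3 (f = (1/3)*1106345 = 1106345/3 ≈ 3.6878e+5)
X(I) = -432 (X(I) = -48*9 = -432)
(f + X(213)) + 2417572 = (1106345/3 - 432) + 2417572 = 1105049/3 + 2417572 = 8357765/3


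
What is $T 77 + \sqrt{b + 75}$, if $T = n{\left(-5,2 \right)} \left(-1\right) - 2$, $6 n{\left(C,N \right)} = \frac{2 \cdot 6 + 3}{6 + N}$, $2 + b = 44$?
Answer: $- \frac{2849}{16} + 3 \sqrt{13} \approx -167.25$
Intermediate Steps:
$b = 42$ ($b = -2 + 44 = 42$)
$n{\left(C,N \right)} = \frac{5}{2 \left(6 + N\right)}$ ($n{\left(C,N \right)} = \frac{\left(2 \cdot 6 + 3\right) \frac{1}{6 + N}}{6} = \frac{\left(12 + 3\right) \frac{1}{6 + N}}{6} = \frac{15 \frac{1}{6 + N}}{6} = \frac{5}{2 \left(6 + N\right)}$)
$T = - \frac{37}{16}$ ($T = \frac{5}{2 \left(6 + 2\right)} \left(-1\right) - 2 = \frac{5}{2 \cdot 8} \left(-1\right) - 2 = \frac{5}{2} \cdot \frac{1}{8} \left(-1\right) - 2 = \frac{5}{16} \left(-1\right) - 2 = - \frac{5}{16} - 2 = - \frac{37}{16} \approx -2.3125$)
$T 77 + \sqrt{b + 75} = \left(- \frac{37}{16}\right) 77 + \sqrt{42 + 75} = - \frac{2849}{16} + \sqrt{117} = - \frac{2849}{16} + 3 \sqrt{13}$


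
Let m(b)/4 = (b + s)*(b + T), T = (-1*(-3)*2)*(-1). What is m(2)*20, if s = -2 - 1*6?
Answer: 1920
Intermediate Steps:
s = -8 (s = -2 - 6 = -8)
T = -6 (T = (3*2)*(-1) = 6*(-1) = -6)
m(b) = 4*(-8 + b)*(-6 + b) (m(b) = 4*((b - 8)*(b - 6)) = 4*((-8 + b)*(-6 + b)) = 4*(-8 + b)*(-6 + b))
m(2)*20 = (192 - 56*2 + 4*2²)*20 = (192 - 112 + 4*4)*20 = (192 - 112 + 16)*20 = 96*20 = 1920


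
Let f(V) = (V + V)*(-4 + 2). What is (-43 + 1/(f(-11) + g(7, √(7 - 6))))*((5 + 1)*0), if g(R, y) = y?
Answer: 0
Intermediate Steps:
f(V) = -4*V (f(V) = (2*V)*(-2) = -4*V)
(-43 + 1/(f(-11) + g(7, √(7 - 6))))*((5 + 1)*0) = (-43 + 1/(-4*(-11) + √(7 - 6)))*((5 + 1)*0) = (-43 + 1/(44 + √1))*(6*0) = (-43 + 1/(44 + 1))*0 = (-43 + 1/45)*0 = -1934/45*0 = 0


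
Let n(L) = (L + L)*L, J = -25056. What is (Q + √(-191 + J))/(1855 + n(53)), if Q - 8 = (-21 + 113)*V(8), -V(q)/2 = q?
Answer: -488/2491 + I*√25247/7473 ≈ -0.19591 + 0.021262*I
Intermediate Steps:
V(q) = -2*q
n(L) = 2*L² (n(L) = (2*L)*L = 2*L²)
Q = -1464 (Q = 8 + (-21 + 113)*(-2*8) = 8 + 92*(-16) = 8 - 1472 = -1464)
(Q + √(-191 + J))/(1855 + n(53)) = (-1464 + √(-191 - 25056))/(1855 + 2*53²) = (-1464 + √(-25247))/(1855 + 2*2809) = (-1464 + I*√25247)/(1855 + 5618) = (-1464 + I*√25247)/7473 = (-1464 + I*√25247)*(1/7473) = -488/2491 + I*√25247/7473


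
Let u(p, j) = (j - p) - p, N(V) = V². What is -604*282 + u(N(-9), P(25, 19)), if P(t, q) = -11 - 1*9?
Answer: -170510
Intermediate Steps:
P(t, q) = -20 (P(t, q) = -11 - 9 = -20)
u(p, j) = j - 2*p
-604*282 + u(N(-9), P(25, 19)) = -604*282 + (-20 - 2*(-9)²) = -170328 + (-20 - 2*81) = -170328 + (-20 - 162) = -170328 - 182 = -170510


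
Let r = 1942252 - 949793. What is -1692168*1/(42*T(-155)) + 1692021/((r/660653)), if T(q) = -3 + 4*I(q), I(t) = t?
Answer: 4875174688725245/4328113699 ≈ 1.1264e+6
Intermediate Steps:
r = 992459
T(q) = -3 + 4*q
-1692168*1/(42*T(-155)) + 1692021/((r/660653)) = -1692168*1/(42*(-3 + 4*(-155))) + 1692021/((992459/660653)) = -1692168*1/(42*(-3 - 620)) + 1692021/((992459*(1/660653))) = -1692168/(42*(-623)) + 1692021/(992459/660653) = -1692168/(-26166) + 1692021*(660653/992459) = -1692168*(-1/26166) + 1117838749713/992459 = 282028/4361 + 1117838749713/992459 = 4875174688725245/4328113699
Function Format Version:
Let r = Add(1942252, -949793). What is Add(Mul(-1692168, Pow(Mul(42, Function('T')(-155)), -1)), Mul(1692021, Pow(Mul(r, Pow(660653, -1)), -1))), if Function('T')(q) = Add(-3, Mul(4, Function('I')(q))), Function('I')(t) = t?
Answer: Rational(4875174688725245, 4328113699) ≈ 1.1264e+6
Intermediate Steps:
r = 992459
Function('T')(q) = Add(-3, Mul(4, q))
Add(Mul(-1692168, Pow(Mul(42, Function('T')(-155)), -1)), Mul(1692021, Pow(Mul(r, Pow(660653, -1)), -1))) = Add(Mul(-1692168, Pow(Mul(42, Add(-3, Mul(4, -155))), -1)), Mul(1692021, Pow(Mul(992459, Pow(660653, -1)), -1))) = Add(Mul(-1692168, Pow(Mul(42, Add(-3, -620)), -1)), Mul(1692021, Pow(Mul(992459, Rational(1, 660653)), -1))) = Add(Mul(-1692168, Pow(Mul(42, -623), -1)), Mul(1692021, Pow(Rational(992459, 660653), -1))) = Add(Mul(-1692168, Pow(-26166, -1)), Mul(1692021, Rational(660653, 992459))) = Add(Mul(-1692168, Rational(-1, 26166)), Rational(1117838749713, 992459)) = Add(Rational(282028, 4361), Rational(1117838749713, 992459)) = Rational(4875174688725245, 4328113699)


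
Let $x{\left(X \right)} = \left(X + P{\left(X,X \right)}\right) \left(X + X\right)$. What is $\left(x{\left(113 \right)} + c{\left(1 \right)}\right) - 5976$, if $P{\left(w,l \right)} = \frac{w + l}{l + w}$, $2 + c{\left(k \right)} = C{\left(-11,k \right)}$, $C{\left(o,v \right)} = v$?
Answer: $19787$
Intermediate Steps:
$c{\left(k \right)} = -2 + k$
$P{\left(w,l \right)} = 1$ ($P{\left(w,l \right)} = \frac{l + w}{l + w} = 1$)
$x{\left(X \right)} = 2 X \left(1 + X\right)$ ($x{\left(X \right)} = \left(X + 1\right) \left(X + X\right) = \left(1 + X\right) 2 X = 2 X \left(1 + X\right)$)
$\left(x{\left(113 \right)} + c{\left(1 \right)}\right) - 5976 = \left(2 \cdot 113 \left(1 + 113\right) + \left(-2 + 1\right)\right) - 5976 = \left(2 \cdot 113 \cdot 114 - 1\right) - 5976 = \left(25764 - 1\right) - 5976 = 25763 - 5976 = 19787$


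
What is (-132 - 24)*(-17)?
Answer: 2652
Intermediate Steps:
(-132 - 24)*(-17) = -156*(-17) = 2652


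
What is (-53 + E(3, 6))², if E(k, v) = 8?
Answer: 2025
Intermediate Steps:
(-53 + E(3, 6))² = (-53 + 8)² = (-45)² = 2025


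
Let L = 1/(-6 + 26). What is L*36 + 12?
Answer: 69/5 ≈ 13.800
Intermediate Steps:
L = 1/20 ≈ 0.050000
L*36 + 12 = (1/20)*36 + 12 = 9/5 + 12 = 69/5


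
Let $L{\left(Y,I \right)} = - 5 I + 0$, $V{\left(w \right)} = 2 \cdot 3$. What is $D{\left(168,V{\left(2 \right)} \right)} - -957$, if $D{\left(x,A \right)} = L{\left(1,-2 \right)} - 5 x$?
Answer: $127$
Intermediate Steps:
$V{\left(w \right)} = 6$
$L{\left(Y,I \right)} = - 5 I$
$D{\left(x,A \right)} = 10 - 5 x$ ($D{\left(x,A \right)} = \left(-5\right) \left(-2\right) - 5 x = 10 - 5 x$)
$D{\left(168,V{\left(2 \right)} \right)} - -957 = \left(10 - 840\right) - -957 = \left(10 - 840\right) + 957 = -830 + 957 = 127$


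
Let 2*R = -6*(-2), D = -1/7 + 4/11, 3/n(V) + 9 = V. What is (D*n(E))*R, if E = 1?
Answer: -153/308 ≈ -0.49675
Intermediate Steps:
n(V) = 3/(-9 + V)
D = 17/77 (D = -1*1/7 + 4*(1/11) = -1/7 + 4/11 = 17/77 ≈ 0.22078)
R = 6 (R = (-6*(-2))/2 = (1/2)*12 = 6)
(D*n(E))*R = (17*(3/(-9 + 1))/77)*6 = (17*(3/(-8))/77)*6 = (17*(3*(-1/8))/77)*6 = ((17/77)*(-3/8))*6 = -51/616*6 = -153/308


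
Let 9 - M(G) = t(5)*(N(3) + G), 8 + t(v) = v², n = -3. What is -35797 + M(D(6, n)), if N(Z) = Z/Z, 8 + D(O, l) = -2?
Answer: -35635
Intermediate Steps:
D(O, l) = -10 (D(O, l) = -8 - 2 = -10)
N(Z) = 1
t(v) = -8 + v²
M(G) = -8 - 17*G (M(G) = 9 - (-8 + 5²)*(1 + G) = 9 - (-8 + 25)*(1 + G) = 9 - 17*(1 + G) = 9 - (17 + 17*G) = 9 + (-17 - 17*G) = -8 - 17*G)
-35797 + M(D(6, n)) = -35797 + (-8 - 17*(-10)) = -35797 + (-8 + 170) = -35797 + 162 = -35635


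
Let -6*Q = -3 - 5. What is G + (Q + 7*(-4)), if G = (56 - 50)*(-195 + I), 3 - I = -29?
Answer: -3014/3 ≈ -1004.7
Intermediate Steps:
I = 32 (I = 3 - 1*(-29) = 3 + 29 = 32)
Q = 4/3 (Q = -(-3 - 5)/6 = -1/6*(-8) = 4/3 ≈ 1.3333)
G = -978 (G = (56 - 50)*(-195 + 32) = 6*(-163) = -978)
G + (Q + 7*(-4)) = -978 + (4/3 + 7*(-4)) = -978 + (4/3 - 28) = -978 - 80/3 = -3014/3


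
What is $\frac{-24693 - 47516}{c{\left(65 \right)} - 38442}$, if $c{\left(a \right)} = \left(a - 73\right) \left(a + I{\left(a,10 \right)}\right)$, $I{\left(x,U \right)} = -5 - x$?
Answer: $\frac{72209}{38402} \approx 1.8803$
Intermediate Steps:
$c{\left(a \right)} = 365 - 5 a$ ($c{\left(a \right)} = \left(a - 73\right) \left(a - \left(5 + a\right)\right) = \left(-73 + a\right) \left(-5\right) = 365 - 5 a$)
$\frac{-24693 - 47516}{c{\left(65 \right)} - 38442} = \frac{-24693 - 47516}{\left(365 - 325\right) - 38442} = - \frac{72209}{\left(365 - 325\right) - 38442} = - \frac{72209}{40 - 38442} = - \frac{72209}{-38402} = \left(-72209\right) \left(- \frac{1}{38402}\right) = \frac{72209}{38402}$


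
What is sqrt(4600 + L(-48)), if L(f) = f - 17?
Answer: sqrt(4535) ≈ 67.342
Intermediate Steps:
L(f) = -17 + f
sqrt(4600 + L(-48)) = sqrt(4600 + (-17 - 48)) = sqrt(4600 - 65) = sqrt(4535)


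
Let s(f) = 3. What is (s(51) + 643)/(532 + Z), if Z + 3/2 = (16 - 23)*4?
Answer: 1292/1005 ≈ 1.2856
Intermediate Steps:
Z = -59/2 (Z = -3/2 + (16 - 23)*4 = -3/2 - 7*4 = -3/2 - 28 = -59/2 ≈ -29.500)
(s(51) + 643)/(532 + Z) = (3 + 643)/(532 - 59/2) = 646/(1005/2) = 646*(2/1005) = 1292/1005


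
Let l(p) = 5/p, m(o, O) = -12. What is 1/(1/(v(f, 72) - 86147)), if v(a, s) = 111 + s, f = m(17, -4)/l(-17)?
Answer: -85964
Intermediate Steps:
f = 204/5 (f = -12/(5/(-17)) = -12/(5*(-1/17)) = -12/(-5/17) = -12*(-17/5) = 204/5 ≈ 40.800)
1/(1/(v(f, 72) - 86147)) = 1/(1/((111 + 72) - 86147)) = 1/(1/(183 - 86147)) = 1/(1/(-85964)) = 1/(-1/85964) = -85964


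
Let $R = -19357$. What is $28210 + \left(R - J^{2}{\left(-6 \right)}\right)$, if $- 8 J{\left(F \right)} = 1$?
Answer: $\frac{566591}{64} \approx 8853.0$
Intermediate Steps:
$J{\left(F \right)} = - \frac{1}{8}$ ($J{\left(F \right)} = \left(- \frac{1}{8}\right) 1 = - \frac{1}{8}$)
$28210 + \left(R - J^{2}{\left(-6 \right)}\right) = 28210 - \frac{1238849}{64} = \frac{566591}{64}$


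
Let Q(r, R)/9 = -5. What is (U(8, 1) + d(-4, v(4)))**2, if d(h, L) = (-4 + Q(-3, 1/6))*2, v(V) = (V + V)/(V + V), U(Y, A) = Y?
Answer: 8100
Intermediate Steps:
Q(r, R) = -45 (Q(r, R) = 9*(-5) = -45)
v(V) = 1 (v(V) = (2*V)/((2*V)) = (2*V)*(1/(2*V)) = 1)
d(h, L) = -98 (d(h, L) = (-4 - 45)*2 = -49*2 = -98)
(U(8, 1) + d(-4, v(4)))**2 = (8 - 98)**2 = (-90)**2 = 8100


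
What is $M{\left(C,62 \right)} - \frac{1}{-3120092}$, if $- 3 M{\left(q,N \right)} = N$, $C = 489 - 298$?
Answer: $- \frac{193445701}{9360276} \approx -20.667$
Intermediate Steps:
$C = 191$
$M{\left(q,N \right)} = - \frac{N}{3}$
$M{\left(C,62 \right)} - \frac{1}{-3120092} = \left(- \frac{1}{3}\right) 62 - \frac{1}{-3120092} = - \frac{62}{3} - - \frac{1}{3120092} = - \frac{62}{3} + \frac{1}{3120092} = - \frac{193445701}{9360276}$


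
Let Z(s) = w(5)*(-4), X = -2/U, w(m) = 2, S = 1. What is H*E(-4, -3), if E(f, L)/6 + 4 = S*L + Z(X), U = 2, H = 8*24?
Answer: -17280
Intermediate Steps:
H = 192
X = -1 (X = -2/2 = -2*1/2 = -1)
Z(s) = -8 (Z(s) = 2*(-4) = -8)
E(f, L) = -72 + 6*L (E(f, L) = -24 + 6*(1*L - 8) = -24 + 6*(L - 8) = -24 + 6*(-8 + L) = -24 + (-48 + 6*L) = -72 + 6*L)
H*E(-4, -3) = 192*(-72 + 6*(-3)) = 192*(-72 - 18) = 192*(-90) = -17280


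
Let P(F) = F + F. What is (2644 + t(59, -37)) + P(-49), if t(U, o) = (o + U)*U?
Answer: 3844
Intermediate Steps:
t(U, o) = U*(U + o) (t(U, o) = (U + o)*U = U*(U + o))
P(F) = 2*F
(2644 + t(59, -37)) + P(-49) = (2644 + 59*(59 - 37)) + 2*(-49) = (2644 + 59*22) - 98 = (2644 + 1298) - 98 = 3942 - 98 = 3844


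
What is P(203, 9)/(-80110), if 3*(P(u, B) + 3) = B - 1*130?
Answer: 13/24033 ≈ 0.00054092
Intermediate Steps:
P(u, B) = -139/3 + B/3 (P(u, B) = -3 + (B - 1*130)/3 = -3 + (B - 130)/3 = -3 + (-130 + B)/3 = -3 + (-130/3 + B/3) = -139/3 + B/3)
P(203, 9)/(-80110) = (-139/3 + (⅓)*9)/(-80110) = (-139/3 + 3)*(-1/80110) = -130/3*(-1/80110) = 13/24033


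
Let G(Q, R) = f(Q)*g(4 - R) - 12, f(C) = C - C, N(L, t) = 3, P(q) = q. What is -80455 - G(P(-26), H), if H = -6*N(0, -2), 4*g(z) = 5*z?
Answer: -80443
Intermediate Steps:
f(C) = 0
g(z) = 5*z/4 (g(z) = (5*z)/4 = 5*z/4)
H = -18 (H = -6*3 = -18)
G(Q, R) = -12 (G(Q, R) = 0*(5*(4 - R)/4) - 12 = 0*(5 - 5*R/4) - 12 = 0 - 12 = -12)
-80455 - G(P(-26), H) = -80455 - 1*(-12) = -80455 + 12 = -80443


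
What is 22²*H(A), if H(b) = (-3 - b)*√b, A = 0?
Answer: 0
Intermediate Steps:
H(b) = √b*(-3 - b)
22²*H(A) = 22²*(√0*(-3 - 1*0)) = 484*(0*(-3 + 0)) = 484*(0*(-3)) = 484*0 = 0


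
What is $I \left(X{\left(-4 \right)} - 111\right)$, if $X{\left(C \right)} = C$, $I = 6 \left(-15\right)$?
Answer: $10350$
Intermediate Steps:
$I = -90$
$I \left(X{\left(-4 \right)} - 111\right) = - 90 \left(-4 - 111\right) = \left(-90\right) \left(-115\right) = 10350$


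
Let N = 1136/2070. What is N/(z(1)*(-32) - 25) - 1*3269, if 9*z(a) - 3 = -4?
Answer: -72556023/22195 ≈ -3269.0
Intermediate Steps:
z(a) = -⅑ (z(a) = ⅓ + (⅑)*(-4) = ⅓ - 4/9 = -⅑)
N = 568/1035 (N = 1136*(1/2070) = 568/1035 ≈ 0.54879)
N/(z(1)*(-32) - 25) - 1*3269 = 568/(1035*(-⅑*(-32) - 25)) - 1*3269 = 568/(1035*(32/9 - 25)) - 3269 = 568/(1035*(-193/9)) - 3269 = (568/1035)*(-9/193) - 3269 = -568/22195 - 3269 = -72556023/22195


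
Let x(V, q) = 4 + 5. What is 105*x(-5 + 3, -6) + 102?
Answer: 1047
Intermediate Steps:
x(V, q) = 9
105*x(-5 + 3, -6) + 102 = 105*9 + 102 = 945 + 102 = 1047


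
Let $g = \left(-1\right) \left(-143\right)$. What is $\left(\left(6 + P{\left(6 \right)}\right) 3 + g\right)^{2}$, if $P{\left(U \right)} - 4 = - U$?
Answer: $24025$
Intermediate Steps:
$P{\left(U \right)} = 4 - U$
$g = 143$
$\left(\left(6 + P{\left(6 \right)}\right) 3 + g\right)^{2} = \left(\left(6 + \left(4 - 6\right)\right) 3 + 143\right)^{2} = \left(\left(6 - 2\right) 3 + 143\right)^{2} = \left(4 \cdot 3 + 143\right)^{2} = \left(12 + 143\right)^{2} = 155^{2} = 24025$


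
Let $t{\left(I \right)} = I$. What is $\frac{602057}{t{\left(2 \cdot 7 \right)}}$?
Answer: $\frac{602057}{14} \approx 43004.0$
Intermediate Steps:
$\frac{602057}{t{\left(2 \cdot 7 \right)}} = \frac{602057}{2 \cdot 7} = \frac{602057}{14}$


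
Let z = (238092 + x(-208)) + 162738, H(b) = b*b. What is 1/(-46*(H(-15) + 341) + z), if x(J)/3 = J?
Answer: 1/374170 ≈ 2.6726e-6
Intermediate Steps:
x(J) = 3*J
H(b) = b²
z = 400206 (z = (238092 + 3*(-208)) + 162738 = (238092 - 624) + 162738 = 237468 + 162738 = 400206)
1/(-46*(H(-15) + 341) + z) = 1/(-46*((-15)² + 341) + 400206) = 1/(-46*(225 + 341) + 400206) = 1/(-46*566 + 400206) = 1/(-26036 + 400206) = 1/374170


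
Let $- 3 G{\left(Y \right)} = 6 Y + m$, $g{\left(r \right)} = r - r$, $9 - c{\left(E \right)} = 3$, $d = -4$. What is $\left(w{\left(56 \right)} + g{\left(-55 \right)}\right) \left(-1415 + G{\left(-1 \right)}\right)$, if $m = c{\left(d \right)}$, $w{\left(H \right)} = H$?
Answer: $-79240$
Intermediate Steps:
$c{\left(E \right)} = 6$ ($c{\left(E \right)} = 9 - 3 = 6$)
$g{\left(r \right)} = 0$
$m = 6$
$G{\left(Y \right)} = -2 - 2 Y$ ($G{\left(Y \right)} = - \frac{6 Y + 6}{3} = - \frac{6 + 6 Y}{3} = -2 - 2 Y$)
$\left(w{\left(56 \right)} + g{\left(-55 \right)}\right) \left(-1415 + G{\left(-1 \right)}\right) = \left(56 + 0\right) \left(-1415 - 0\right) = 56 \left(-1415 + \left(-2 + 2\right)\right) = 56 \left(-1415 + 0\right) = 56 \left(-1415\right) = -79240$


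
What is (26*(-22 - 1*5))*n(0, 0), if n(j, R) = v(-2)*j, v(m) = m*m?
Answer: 0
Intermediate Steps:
v(m) = m²
n(j, R) = 4*j (n(j, R) = (-2)²*j = 4*j)
(26*(-22 - 1*5))*n(0, 0) = (26*(-22 - 1*5))*(4*0) = (26*(-22 - 5))*0 = (26*(-27))*0 = -702*0 = 0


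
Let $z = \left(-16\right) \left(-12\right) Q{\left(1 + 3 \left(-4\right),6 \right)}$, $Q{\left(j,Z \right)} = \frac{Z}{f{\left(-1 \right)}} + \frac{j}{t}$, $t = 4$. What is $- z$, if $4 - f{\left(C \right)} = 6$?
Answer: $1104$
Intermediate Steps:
$f{\left(C \right)} = -2$ ($f{\left(C \right)} = 4 - 6 = -2$)
$Q{\left(j,Z \right)} = - \frac{Z}{2} + \frac{j}{4}$ ($Q{\left(j,Z \right)} = \frac{Z}{-2} + \frac{j}{4} = Z \left(- \frac{1}{2}\right) + j \frac{1}{4} = - \frac{Z}{2} + \frac{j}{4}$)
$z = -1104$ ($z = \left(-16\right) \left(-12\right) \left(\left(- \frac{1}{2}\right) 6 + \frac{1 + 3 \left(-4\right)}{4}\right) = 192 \left(-3 + \frac{1 - 12}{4}\right) = 192 \left(-3 + \frac{1}{4} \left(-11\right)\right) = 192 \left(-3 - \frac{11}{4}\right) = 192 \left(- \frac{23}{4}\right) = -1104$)
$- z = \left(-1\right) \left(-1104\right) = 1104$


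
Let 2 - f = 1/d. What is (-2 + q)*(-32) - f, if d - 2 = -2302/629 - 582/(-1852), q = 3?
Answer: -27228424/783705 ≈ -34.743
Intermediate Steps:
d = -783705/582454 (d = 2 + (-2302/629 - 582/(-1852)) = 2 + (-2302*1/629 - 582*(-1/1852)) = 2 + (-2302/629 + 291/926) = 2 - 1948613/582454 = -783705/582454 ≈ -1.3455)
f = 2149864/783705 (f = 2 - 1/(-783705/582454) = 2 - 1*(-582454/783705) = 2 + 582454/783705 = 2149864/783705 ≈ 2.7432)
(-2 + q)*(-32) - f = (-2 + 3)*(-32) - 1*2149864/783705 = 1*(-32) - 2149864/783705 = -32 - 2149864/783705 = -27228424/783705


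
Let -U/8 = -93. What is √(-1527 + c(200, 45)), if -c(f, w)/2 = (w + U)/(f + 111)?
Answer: 5*I*√5927349/311 ≈ 39.142*I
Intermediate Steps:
U = 744 (U = -8*(-93) = 744)
c(f, w) = -2*(744 + w)/(111 + f) (c(f, w) = -2*(w + 744)/(f + 111) = -2*(744 + w)/(111 + f))
√(-1527 + c(200, 45)) = √(-1527 + 2*(-744 - 1*45)/(111 + 200)) = √(-1527 + 2*(-744 - 45)/311) = √(-1527 + 2*(1/311)*(-789)) = √(-1527 - 1578/311) = √(-476475/311) = 5*I*√5927349/311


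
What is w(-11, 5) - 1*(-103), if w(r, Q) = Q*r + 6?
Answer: 54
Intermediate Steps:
w(r, Q) = 6 + Q*r
w(-11, 5) - 1*(-103) = (6 + 5*(-11)) - 1*(-103) = (6 - 55) + 103 = -49 + 103 = 54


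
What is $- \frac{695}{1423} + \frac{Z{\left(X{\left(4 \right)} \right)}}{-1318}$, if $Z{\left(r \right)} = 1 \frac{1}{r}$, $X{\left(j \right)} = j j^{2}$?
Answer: $- \frac{58626063}{120032896} \approx -0.48842$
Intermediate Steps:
$X{\left(j \right)} = j^{3}$
$Z{\left(r \right)} = \frac{1}{r}$
$- \frac{695}{1423} + \frac{Z{\left(X{\left(4 \right)} \right)}}{-1318} = - \frac{695}{1423} + \frac{1}{4^{3} \left(-1318\right)} = \left(-695\right) \frac{1}{1423} + \frac{1}{64} \left(- \frac{1}{1318}\right) = - \frac{695}{1423} + \frac{1}{64} \left(- \frac{1}{1318}\right) = - \frac{695}{1423} - \frac{1}{84352} = - \frac{58626063}{120032896}$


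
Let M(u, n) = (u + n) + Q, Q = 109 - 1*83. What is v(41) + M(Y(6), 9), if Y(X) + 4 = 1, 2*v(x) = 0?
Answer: 32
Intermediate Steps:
v(x) = 0 (v(x) = (½)*0 = 0)
Q = 26 (Q = 109 - 83 = 26)
Y(X) = -3 (Y(X) = -4 + 1 = -3)
M(u, n) = 26 + n + u (M(u, n) = (u + n) + 26 = (n + u) + 26 = 26 + n + u)
v(41) + M(Y(6), 9) = 0 + (26 + 9 - 3) = 0 + 32 = 32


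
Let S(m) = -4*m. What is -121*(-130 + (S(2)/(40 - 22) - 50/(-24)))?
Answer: 559141/36 ≈ 15532.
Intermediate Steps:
-121*(-130 + (S(2)/(40 - 22) - 50/(-24))) = -121*(-130 + ((-4*2)/(40 - 22) - 50/(-24))) = -121*(-130 + (-8/18 - 50*(-1/24))) = -121*(-130 + (-8*1/18 + 25/12)) = -121*(-130 + (-4/9 + 25/12)) = -121*(-130 + 59/36) = -121*(-4621/36) = 559141/36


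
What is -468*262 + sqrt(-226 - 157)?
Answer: -122616 + I*sqrt(383) ≈ -1.2262e+5 + 19.57*I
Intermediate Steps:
-468*262 + sqrt(-226 - 157) = -122616 + sqrt(-383) = -122616 + I*sqrt(383)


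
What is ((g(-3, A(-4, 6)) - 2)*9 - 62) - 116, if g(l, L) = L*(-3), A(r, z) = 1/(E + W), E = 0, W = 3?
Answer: -205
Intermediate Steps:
A(r, z) = 1/3 (A(r, z) = 1/(0 + 3) = 1/3)
g(l, L) = -3*L
((g(-3, A(-4, 6)) - 2)*9 - 62) - 116 = ((-3*1/3 - 2)*9 - 62) - 116 = ((-1 - 2)*9 - 62) - 116 = (-3*9 - 62) - 116 = (-27 - 62) - 116 = -89 - 116 = -205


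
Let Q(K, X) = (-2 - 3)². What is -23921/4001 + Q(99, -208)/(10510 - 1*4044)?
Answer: -154573161/25870466 ≈ -5.9749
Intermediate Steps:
Q(K, X) = 25 (Q(K, X) = (-5)² = 25)
-23921/4001 + Q(99, -208)/(10510 - 1*4044) = -23921/4001 + 25/(10510 - 1*4044) = -23921*1/4001 + 25/(10510 - 4044) = -23921/4001 + 25/6466 = -154573161/25870466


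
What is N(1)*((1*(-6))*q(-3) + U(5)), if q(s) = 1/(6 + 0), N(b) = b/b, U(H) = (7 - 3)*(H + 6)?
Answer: 43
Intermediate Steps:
U(H) = 24 + 4*H (U(H) = 4*(6 + H) = 24 + 4*H)
N(b) = 1
q(s) = 1/6
N(1)*((1*(-6))*q(-3) + U(5)) = 1*((1*(-6))*(1/6) + (24 + 4*5)) = 1*(-6*1/6 + (24 + 20)) = 1*(-1 + 44) = 1*43 = 43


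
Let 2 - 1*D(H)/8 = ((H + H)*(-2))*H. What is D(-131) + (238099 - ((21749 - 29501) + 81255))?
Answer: 713764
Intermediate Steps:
D(H) = 16 + 32*H² (D(H) = 16 - 8*(H + H)*(-2)*H = 16 - 8*(2*H)*(-2)*H = 16 - 8*(-4*H)*H = 16 - (-32)*H² = 16 + 32*H²)
D(-131) + (238099 - ((21749 - 29501) + 81255)) = (16 + 32*(-131)²) + (238099 - ((21749 - 29501) + 81255)) = (16 + 32*17161) + (238099 - (-7752 + 81255)) = (16 + 549152) + (238099 - 1*73503) = 549168 + (238099 - 73503) = 549168 + 164596 = 713764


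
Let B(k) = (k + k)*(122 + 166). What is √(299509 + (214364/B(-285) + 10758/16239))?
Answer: √102644860907126315085/18512460 ≈ 547.27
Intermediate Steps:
B(k) = 576*k (B(k) = (2*k)*288 = 576*k)
√(299509 + (214364/B(-285) + 10758/16239)) = √(299509 + (214364/((576*(-285))) + 10758/16239)) = √(299509 + (214364/(-164160) + 10758*(1/16239))) = √(299509 + (214364*(-1/164160) + 3586/5413)) = √(299509 + (-53591/41040 + 3586/5413)) = √(299509 - 142918643/222149520) = √(66535637667037/222149520) = √102644860907126315085/18512460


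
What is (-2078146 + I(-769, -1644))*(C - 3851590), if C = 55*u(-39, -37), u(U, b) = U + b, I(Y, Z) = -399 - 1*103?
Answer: 8014788598960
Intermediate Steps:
I(Y, Z) = -502 (I(Y, Z) = -399 - 103 = -502)
C = -4180 (C = 55*(-39 - 37) = 55*(-76) = -4180)
(-2078146 + I(-769, -1644))*(C - 3851590) = (-2078146 - 502)*(-4180 - 3851590) = -2078648*(-3855770) = 8014788598960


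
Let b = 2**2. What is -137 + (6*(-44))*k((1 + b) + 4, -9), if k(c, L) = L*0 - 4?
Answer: 919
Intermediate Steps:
b = 4
k(c, L) = -4 (k(c, L) = 0 - 4 = -4)
-137 + (6*(-44))*k((1 + b) + 4, -9) = -137 + (6*(-44))*(-4) = -137 - 264*(-4) = -137 + 1056 = 919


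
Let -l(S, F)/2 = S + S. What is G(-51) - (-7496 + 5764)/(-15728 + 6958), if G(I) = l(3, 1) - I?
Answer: 170149/4385 ≈ 38.802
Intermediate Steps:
l(S, F) = -4*S (l(S, F) = -2*(S + S) = -4*S)
G(I) = -12 - I (G(I) = -4*3 - I = -12 - I)
G(-51) - (-7496 + 5764)/(-15728 + 6958) = (-12 - 1*(-51)) - (-7496 + 5764)/(-15728 + 6958) = (-12 + 51) - (-1732)/(-8770) = 39 - (-1732)*(-1)/8770 = 39 - 1*866/4385 = 39 - 866/4385 = 170149/4385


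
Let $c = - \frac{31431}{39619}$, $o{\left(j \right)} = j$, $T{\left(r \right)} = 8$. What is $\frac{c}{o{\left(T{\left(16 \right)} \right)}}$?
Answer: $- \frac{31431}{316952} \approx -0.099166$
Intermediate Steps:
$c = - \frac{31431}{39619}$ ($c = \left(-31431\right) \frac{1}{39619} = - \frac{31431}{39619} \approx -0.79333$)
$\frac{c}{o{\left(T{\left(16 \right)} \right)}} = - \frac{31431}{39619 \cdot 8} = \left(- \frac{31431}{39619}\right) \frac{1}{8} = - \frac{31431}{316952}$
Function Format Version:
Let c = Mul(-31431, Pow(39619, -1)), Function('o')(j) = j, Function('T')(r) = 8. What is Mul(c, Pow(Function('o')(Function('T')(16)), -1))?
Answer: Rational(-31431, 316952) ≈ -0.099166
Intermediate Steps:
c = Rational(-31431, 39619) (c = Mul(-31431, Rational(1, 39619)) = Rational(-31431, 39619) ≈ -0.79333)
Mul(c, Pow(Function('o')(Function('T')(16)), -1)) = Mul(Rational(-31431, 39619), Pow(8, -1)) = Mul(Rational(-31431, 39619), Rational(1, 8)) = Rational(-31431, 316952)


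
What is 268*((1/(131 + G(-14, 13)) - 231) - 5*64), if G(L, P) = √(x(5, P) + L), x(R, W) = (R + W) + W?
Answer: -632896271/4286 - 67*√17/4286 ≈ -1.4767e+5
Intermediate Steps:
x(R, W) = R + 2*W
G(L, P) = √(5 + L + 2*P) (G(L, P) = √((5 + 2*P) + L) = √(5 + L + 2*P))
268*((1/(131 + G(-14, 13)) - 231) - 5*64) = 268*((1/(131 + √(5 - 14 + 2*13)) - 231) - 5*64) = 268*((1/(131 + √(5 - 14 + 26)) - 231) - 320) = 268*((1/(131 + √17) - 231) - 320) = 268*((-231 + 1/(131 + √17)) - 320) = 268*(-551 + 1/(131 + √17)) = -147668 + 268/(131 + √17)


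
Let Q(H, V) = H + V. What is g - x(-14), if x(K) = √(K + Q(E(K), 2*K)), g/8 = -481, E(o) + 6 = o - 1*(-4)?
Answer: -3848 - I*√58 ≈ -3848.0 - 7.6158*I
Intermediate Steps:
E(o) = -2 + o (E(o) = -6 + (o - 1*(-4)) = -6 + (o + 4) = -6 + (4 + o) = -2 + o)
g = -3848 (g = 8*(-481) = -3848)
x(K) = √(-2 + 4*K) (x(K) = √(K + ((-2 + K) + 2*K)) = √(K + (-2 + 3*K)) = √(-2 + 4*K))
g - x(-14) = -3848 - √(-2 + 4*(-14)) = -3848 - √(-2 - 56) = -3848 - √(-58) = -3848 - I*√58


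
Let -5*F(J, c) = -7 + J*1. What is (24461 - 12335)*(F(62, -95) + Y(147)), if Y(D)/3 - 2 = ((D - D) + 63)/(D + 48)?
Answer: -3177012/65 ≈ -48877.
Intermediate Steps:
F(J, c) = 7/5 - J/5 (F(J, c) = -(-7 + J*1)/5 = -(-7 + J)/5 = 7/5 - J/5)
Y(D) = 6 + 189/(48 + D) (Y(D) = 6 + 3*(((D - D) + 63)/(D + 48)) = 6 + 3*((0 + 63)/(48 + D)) = 6 + 3*(63/(48 + D)) = 6 + 189/(48 + D))
(24461 - 12335)*(F(62, -95) + Y(147)) = (24461 - 12335)*((7/5 - ⅕*62) + 3*(159 + 2*147)/(48 + 147)) = 12126*((7/5 - 62/5) + 3*(159 + 294)/195) = 12126*(-11 + 3*(1/195)*453) = 12126*(-11 + 453/65) = 12126*(-262/65) = -3177012/65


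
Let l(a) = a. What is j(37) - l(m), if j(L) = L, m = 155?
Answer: -118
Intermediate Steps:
j(37) - l(m) = 37 - 1*155 = 37 - 155 = -118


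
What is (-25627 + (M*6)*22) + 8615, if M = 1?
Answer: -16880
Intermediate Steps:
(-25627 + (M*6)*22) + 8615 = (-25627 + (1*6)*22) + 8615 = (-25627 + 6*22) + 8615 = (-25627 + 132) + 8615 = -25495 + 8615 = -16880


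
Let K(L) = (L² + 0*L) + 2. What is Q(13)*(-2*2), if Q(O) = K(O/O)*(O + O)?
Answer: -312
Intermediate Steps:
K(L) = 2 + L² (K(L) = (L² + 0) + 2 = L² + 2 = 2 + L²)
Q(O) = 6*O (Q(O) = (2 + (O/O)²)*(O + O) = (2 + 1²)*(2*O) = (2 + 1)*(2*O) = 3*(2*O) = 6*O)
Q(13)*(-2*2) = (6*13)*(-2*2) = 78*(-4) = -312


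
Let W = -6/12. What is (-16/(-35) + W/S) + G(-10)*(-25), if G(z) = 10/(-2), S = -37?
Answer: 324969/2590 ≈ 125.47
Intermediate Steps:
G(z) = -5 (G(z) = 10*(-½) = -5)
W = -½ (W = -6*1/12 = -½ ≈ -0.50000)
(-16/(-35) + W/S) + G(-10)*(-25) = (-16/(-35) - ½/(-37)) - 5*(-25) = (-16*(-1/35) - ½*(-1/37)) + 125 = (16/35 + 1/74) + 125 = 1219/2590 + 125 = 324969/2590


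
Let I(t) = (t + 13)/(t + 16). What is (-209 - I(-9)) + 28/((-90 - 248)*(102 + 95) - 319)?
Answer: -98149831/468335 ≈ -209.57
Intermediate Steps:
I(t) = (13 + t)/(16 + t)
(-209 - I(-9)) + 28/((-90 - 248)*(102 + 95) - 319) = (-209 - (13 - 9)/(16 - 9)) + 28/((-90 - 248)*(102 + 95) - 319) = (-209 - 4/7) + 28/(-338*197 - 319) = (-209 - 4/7) + 28/(-66586 - 319) = (-209 - 1*4/7) + 28/(-66905) = (-209 - 4/7) - 1/66905*28 = -1467/7 - 28/66905 = -98149831/468335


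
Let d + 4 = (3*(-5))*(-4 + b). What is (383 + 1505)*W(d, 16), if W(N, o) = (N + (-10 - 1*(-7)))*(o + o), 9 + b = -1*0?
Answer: 11358208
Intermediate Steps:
b = -9 (b = -9 - 1*0 = -9 + 0 = -9)
d = 191 (d = -4 + (3*(-5))*(-4 - 9) = -4 - 15*(-13) = -4 + 195 = 191)
W(N, o) = 2*o*(-3 + N) (W(N, o) = (N + (-10 + 7))*(2*o) = (N - 3)*(2*o) = (-3 + N)*(2*o) = 2*o*(-3 + N))
(383 + 1505)*W(d, 16) = (383 + 1505)*(2*16*(-3 + 191)) = 1888*(2*16*188) = 1888*6016 = 11358208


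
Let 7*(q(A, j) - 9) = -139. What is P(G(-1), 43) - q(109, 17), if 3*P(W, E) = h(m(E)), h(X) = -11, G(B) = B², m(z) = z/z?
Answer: 151/21 ≈ 7.1905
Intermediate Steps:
m(z) = 1
q(A, j) = -76/7 (q(A, j) = 9 + (⅐)*(-139) = 9 - 139/7 = -76/7)
P(W, E) = -11/3 (P(W, E) = (⅓)*(-11) = -11/3)
P(G(-1), 43) - q(109, 17) = -11/3 - 1*(-76/7) = -11/3 + 76/7 = 151/21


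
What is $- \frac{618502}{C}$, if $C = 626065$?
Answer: $- \frac{618502}{626065} \approx -0.98792$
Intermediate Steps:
$- \frac{618502}{C} = - \frac{618502}{626065}$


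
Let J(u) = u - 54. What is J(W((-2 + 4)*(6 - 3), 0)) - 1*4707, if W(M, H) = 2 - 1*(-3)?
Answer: -4756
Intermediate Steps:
W(M, H) = 5 (W(M, H) = 2 + 3 = 5)
J(u) = -54 + u
J(W((-2 + 4)*(6 - 3), 0)) - 1*4707 = (-54 + 5) - 1*4707 = -49 - 4707 = -4756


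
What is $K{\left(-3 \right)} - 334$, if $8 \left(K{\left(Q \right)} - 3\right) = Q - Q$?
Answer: $-331$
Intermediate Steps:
$K{\left(Q \right)} = 3$ ($K{\left(Q \right)} = 3 + \frac{Q - Q}{8} = 3 + \frac{1}{8} \cdot 0 = 3 + 0 = 3$)
$K{\left(-3 \right)} - 334 = 3 - 334 = -331$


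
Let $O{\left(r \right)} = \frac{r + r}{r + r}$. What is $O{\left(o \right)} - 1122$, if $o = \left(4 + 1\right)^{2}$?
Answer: $-1121$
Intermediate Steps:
$o = 25$ ($o = 5^{2} = 25$)
$O{\left(r \right)} = 1$ ($O{\left(r \right)} = \frac{2 r}{2 r} = 2 r \frac{1}{2 r} = 1$)
$O{\left(o \right)} - 1122 = 1 - 1122 = -1121$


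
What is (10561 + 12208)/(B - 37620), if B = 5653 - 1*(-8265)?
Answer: -22769/23702 ≈ -0.96064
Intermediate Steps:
B = 13918 (B = 5653 + 8265 = 13918)
(10561 + 12208)/(B - 37620) = (10561 + 12208)/(13918 - 37620) = 22769/(-23702) = 22769*(-1/23702) = -22769/23702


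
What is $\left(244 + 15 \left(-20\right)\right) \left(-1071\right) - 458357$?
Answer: $-398381$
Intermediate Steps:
$\left(244 + 15 \left(-20\right)\right) \left(-1071\right) - 458357 = \left(244 - 300\right) \left(-1071\right) - 458357 = \left(-56\right) \left(-1071\right) - 458357 = 59976 - 458357 = -398381$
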